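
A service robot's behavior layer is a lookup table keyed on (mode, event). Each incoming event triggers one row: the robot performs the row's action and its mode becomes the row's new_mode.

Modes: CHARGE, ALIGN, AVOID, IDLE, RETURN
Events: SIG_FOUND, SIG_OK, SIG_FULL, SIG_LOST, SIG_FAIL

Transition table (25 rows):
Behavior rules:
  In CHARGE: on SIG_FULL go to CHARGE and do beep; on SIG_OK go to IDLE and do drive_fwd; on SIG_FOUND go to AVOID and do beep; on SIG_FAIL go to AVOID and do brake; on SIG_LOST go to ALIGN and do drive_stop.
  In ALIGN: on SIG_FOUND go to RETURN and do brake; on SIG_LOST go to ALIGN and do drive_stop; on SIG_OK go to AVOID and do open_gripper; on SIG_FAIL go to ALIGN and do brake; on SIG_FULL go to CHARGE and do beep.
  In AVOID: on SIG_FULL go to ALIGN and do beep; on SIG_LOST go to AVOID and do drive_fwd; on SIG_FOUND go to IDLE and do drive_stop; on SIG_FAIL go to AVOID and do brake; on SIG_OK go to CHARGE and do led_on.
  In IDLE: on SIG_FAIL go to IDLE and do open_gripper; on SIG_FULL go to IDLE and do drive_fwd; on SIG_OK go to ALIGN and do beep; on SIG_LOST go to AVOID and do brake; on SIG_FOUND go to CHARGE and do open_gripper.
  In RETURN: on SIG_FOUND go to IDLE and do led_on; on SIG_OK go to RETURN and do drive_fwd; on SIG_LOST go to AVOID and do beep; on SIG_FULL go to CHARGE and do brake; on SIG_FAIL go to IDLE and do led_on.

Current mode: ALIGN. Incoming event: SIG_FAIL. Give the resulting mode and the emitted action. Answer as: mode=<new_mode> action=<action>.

current mode = ALIGN; filter table to that mode:
  (ALIGN, SIG_FOUND) → (RETURN, brake)
  (ALIGN, SIG_LOST) → (ALIGN, drive_stop)
  (ALIGN, SIG_OK) → (AVOID, open_gripper)
  (ALIGN, SIG_FAIL) → (ALIGN, brake)  ← event matches
  (ALIGN, SIG_FULL) → (CHARGE, beep)
event = SIG_FAIL selects (ALIGN, brake)

mode=ALIGN action=brake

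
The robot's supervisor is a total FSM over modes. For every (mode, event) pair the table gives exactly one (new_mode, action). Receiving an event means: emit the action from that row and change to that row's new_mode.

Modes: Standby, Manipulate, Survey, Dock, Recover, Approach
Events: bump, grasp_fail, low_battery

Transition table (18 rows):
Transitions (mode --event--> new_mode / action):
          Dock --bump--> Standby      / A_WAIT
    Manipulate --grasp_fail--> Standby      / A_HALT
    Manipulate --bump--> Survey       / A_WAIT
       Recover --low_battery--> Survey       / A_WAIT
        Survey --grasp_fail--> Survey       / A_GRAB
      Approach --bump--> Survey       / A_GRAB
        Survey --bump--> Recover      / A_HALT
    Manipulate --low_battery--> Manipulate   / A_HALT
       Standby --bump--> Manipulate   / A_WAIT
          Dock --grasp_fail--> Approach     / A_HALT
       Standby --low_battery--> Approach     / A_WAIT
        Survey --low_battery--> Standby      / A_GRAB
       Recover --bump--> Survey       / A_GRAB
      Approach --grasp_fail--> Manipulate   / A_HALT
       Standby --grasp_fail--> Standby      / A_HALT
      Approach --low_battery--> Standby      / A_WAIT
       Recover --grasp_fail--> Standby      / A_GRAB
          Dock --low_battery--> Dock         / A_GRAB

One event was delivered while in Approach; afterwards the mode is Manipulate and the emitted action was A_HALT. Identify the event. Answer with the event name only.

try bump: (Approach, bump) → (Survey, A_GRAB)
try grasp_fail: (Approach, grasp_fail) → (Manipulate, A_HALT)  ← matches
try low_battery: (Approach, low_battery) → (Standby, A_WAIT)

grasp_fail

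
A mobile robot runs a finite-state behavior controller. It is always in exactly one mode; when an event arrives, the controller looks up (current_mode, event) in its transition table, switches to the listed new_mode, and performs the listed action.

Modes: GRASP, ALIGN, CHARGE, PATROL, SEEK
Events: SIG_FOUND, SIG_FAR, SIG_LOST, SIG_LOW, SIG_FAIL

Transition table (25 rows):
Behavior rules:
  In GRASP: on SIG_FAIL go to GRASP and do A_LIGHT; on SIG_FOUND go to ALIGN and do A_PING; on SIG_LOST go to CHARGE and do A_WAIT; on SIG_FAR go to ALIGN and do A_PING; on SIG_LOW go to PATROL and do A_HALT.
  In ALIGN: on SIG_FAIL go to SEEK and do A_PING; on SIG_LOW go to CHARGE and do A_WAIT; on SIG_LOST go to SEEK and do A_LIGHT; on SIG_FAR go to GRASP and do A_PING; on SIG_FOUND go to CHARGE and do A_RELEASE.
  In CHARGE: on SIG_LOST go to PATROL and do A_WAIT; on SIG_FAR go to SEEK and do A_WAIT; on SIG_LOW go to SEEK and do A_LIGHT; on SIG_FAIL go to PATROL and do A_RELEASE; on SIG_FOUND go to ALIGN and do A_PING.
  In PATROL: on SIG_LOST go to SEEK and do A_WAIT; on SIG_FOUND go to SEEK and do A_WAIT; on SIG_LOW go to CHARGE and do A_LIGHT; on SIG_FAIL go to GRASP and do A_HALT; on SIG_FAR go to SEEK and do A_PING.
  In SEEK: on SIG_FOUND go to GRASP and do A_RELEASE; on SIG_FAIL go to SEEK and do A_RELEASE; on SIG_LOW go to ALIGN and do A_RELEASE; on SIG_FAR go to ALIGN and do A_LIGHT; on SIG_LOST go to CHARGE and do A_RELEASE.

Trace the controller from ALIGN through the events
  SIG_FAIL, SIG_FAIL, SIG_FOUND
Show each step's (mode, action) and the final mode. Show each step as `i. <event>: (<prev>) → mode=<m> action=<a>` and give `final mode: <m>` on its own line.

1. SIG_FAIL: (ALIGN) → mode=SEEK action=A_PING
2. SIG_FAIL: (SEEK) → mode=SEEK action=A_RELEASE
3. SIG_FOUND: (SEEK) → mode=GRASP action=A_RELEASE

final mode: GRASP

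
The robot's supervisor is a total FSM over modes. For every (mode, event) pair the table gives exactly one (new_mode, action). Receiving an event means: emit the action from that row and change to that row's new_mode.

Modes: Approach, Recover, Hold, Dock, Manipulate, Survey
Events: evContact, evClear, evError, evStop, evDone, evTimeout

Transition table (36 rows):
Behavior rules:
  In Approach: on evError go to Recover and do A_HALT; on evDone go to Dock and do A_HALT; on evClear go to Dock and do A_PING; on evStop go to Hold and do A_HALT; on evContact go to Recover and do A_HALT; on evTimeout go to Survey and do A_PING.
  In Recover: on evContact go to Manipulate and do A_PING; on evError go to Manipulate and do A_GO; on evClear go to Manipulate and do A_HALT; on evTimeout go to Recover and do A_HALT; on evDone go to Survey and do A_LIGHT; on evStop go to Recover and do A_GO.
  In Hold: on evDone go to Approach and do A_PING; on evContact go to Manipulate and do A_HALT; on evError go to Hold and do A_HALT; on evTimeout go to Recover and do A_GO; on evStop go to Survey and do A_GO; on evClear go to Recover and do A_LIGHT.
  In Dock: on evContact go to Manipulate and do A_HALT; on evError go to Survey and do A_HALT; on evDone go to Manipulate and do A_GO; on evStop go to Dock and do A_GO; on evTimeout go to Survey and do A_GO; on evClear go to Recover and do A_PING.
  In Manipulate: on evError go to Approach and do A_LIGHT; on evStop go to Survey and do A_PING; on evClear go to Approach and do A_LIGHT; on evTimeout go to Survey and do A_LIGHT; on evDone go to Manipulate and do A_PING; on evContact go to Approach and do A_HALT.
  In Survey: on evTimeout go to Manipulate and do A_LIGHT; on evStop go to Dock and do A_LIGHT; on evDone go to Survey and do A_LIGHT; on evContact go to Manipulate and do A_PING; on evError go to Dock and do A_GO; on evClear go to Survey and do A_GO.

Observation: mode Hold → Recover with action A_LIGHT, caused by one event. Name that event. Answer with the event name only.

try evContact: (Hold, evContact) → (Manipulate, A_HALT)
try evClear: (Hold, evClear) → (Recover, A_LIGHT)  ← matches
try evError: (Hold, evError) → (Hold, A_HALT)
try evStop: (Hold, evStop) → (Survey, A_GO)
try evDone: (Hold, evDone) → (Approach, A_PING)
try evTimeout: (Hold, evTimeout) → (Recover, A_GO)

evClear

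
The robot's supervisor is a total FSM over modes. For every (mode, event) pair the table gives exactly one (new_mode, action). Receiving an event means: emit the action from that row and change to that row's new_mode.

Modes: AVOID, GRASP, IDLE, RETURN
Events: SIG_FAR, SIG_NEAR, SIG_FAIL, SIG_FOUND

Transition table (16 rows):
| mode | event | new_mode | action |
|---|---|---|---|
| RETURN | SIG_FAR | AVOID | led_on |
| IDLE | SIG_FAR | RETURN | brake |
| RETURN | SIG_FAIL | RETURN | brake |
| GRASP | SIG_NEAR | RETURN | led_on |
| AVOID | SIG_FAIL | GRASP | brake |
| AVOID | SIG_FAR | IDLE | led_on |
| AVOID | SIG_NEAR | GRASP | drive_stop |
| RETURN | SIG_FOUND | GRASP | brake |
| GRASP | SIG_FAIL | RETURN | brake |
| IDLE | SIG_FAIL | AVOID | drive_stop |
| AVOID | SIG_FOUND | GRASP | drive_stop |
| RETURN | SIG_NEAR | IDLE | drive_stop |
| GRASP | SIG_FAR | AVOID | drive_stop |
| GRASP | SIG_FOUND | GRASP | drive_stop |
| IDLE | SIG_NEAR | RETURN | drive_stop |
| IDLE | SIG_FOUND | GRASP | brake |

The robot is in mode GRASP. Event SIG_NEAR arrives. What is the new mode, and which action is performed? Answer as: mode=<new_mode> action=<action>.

mode=RETURN action=led_on

current mode = GRASP; filter table to that mode:
  (GRASP, SIG_NEAR) → (RETURN, led_on)  ← event matches
  (GRASP, SIG_FAIL) → (RETURN, brake)
  (GRASP, SIG_FAR) → (AVOID, drive_stop)
  (GRASP, SIG_FOUND) → (GRASP, drive_stop)
event = SIG_NEAR selects (RETURN, led_on)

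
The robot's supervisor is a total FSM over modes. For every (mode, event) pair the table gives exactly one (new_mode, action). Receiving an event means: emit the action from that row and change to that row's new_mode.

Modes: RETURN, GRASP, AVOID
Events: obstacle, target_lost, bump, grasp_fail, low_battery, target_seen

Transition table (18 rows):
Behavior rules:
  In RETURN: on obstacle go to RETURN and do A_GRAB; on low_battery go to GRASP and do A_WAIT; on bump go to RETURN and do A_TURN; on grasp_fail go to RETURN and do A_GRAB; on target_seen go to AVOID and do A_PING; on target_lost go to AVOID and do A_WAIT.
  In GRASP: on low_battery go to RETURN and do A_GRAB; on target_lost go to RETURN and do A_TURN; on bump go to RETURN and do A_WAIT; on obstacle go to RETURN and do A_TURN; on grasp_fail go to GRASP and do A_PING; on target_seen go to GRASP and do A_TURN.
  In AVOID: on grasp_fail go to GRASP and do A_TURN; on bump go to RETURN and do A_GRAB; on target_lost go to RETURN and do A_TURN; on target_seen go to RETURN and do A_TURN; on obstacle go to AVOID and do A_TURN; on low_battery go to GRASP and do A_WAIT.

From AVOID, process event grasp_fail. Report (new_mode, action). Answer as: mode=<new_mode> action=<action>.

current mode = AVOID; filter table to that mode:
  (AVOID, grasp_fail) → (GRASP, A_TURN)  ← event matches
  (AVOID, bump) → (RETURN, A_GRAB)
  (AVOID, target_lost) → (RETURN, A_TURN)
  (AVOID, target_seen) → (RETURN, A_TURN)
  (AVOID, obstacle) → (AVOID, A_TURN)
  (AVOID, low_battery) → (GRASP, A_WAIT)
event = grasp_fail selects (GRASP, A_TURN)

mode=GRASP action=A_TURN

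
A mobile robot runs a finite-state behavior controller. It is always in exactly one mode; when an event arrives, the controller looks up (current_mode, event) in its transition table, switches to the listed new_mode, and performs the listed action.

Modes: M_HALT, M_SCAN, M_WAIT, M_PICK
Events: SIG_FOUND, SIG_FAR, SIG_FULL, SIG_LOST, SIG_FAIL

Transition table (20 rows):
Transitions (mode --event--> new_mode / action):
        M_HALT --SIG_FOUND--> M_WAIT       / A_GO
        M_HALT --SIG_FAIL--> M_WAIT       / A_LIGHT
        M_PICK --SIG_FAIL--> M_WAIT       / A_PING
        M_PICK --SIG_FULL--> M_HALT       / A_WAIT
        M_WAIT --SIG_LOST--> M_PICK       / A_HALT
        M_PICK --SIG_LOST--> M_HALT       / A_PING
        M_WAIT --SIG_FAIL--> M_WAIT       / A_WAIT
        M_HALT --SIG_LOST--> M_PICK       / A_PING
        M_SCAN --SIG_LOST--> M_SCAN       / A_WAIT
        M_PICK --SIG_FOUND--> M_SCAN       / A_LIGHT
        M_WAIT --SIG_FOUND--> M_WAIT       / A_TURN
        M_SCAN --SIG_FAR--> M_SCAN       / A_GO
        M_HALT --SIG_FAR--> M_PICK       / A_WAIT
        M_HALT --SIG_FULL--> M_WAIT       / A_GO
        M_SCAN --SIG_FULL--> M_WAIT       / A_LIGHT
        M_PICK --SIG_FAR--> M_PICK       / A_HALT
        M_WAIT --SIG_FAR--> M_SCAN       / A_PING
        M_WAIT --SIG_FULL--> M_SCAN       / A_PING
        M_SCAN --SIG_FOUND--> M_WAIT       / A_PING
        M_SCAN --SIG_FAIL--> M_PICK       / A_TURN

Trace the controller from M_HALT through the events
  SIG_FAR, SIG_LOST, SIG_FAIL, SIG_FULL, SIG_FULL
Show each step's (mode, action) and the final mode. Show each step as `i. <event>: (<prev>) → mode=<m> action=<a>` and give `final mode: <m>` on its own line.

final mode: M_WAIT

1. SIG_FAR: (M_HALT) → mode=M_PICK action=A_WAIT
2. SIG_LOST: (M_PICK) → mode=M_HALT action=A_PING
3. SIG_FAIL: (M_HALT) → mode=M_WAIT action=A_LIGHT
4. SIG_FULL: (M_WAIT) → mode=M_SCAN action=A_PING
5. SIG_FULL: (M_SCAN) → mode=M_WAIT action=A_LIGHT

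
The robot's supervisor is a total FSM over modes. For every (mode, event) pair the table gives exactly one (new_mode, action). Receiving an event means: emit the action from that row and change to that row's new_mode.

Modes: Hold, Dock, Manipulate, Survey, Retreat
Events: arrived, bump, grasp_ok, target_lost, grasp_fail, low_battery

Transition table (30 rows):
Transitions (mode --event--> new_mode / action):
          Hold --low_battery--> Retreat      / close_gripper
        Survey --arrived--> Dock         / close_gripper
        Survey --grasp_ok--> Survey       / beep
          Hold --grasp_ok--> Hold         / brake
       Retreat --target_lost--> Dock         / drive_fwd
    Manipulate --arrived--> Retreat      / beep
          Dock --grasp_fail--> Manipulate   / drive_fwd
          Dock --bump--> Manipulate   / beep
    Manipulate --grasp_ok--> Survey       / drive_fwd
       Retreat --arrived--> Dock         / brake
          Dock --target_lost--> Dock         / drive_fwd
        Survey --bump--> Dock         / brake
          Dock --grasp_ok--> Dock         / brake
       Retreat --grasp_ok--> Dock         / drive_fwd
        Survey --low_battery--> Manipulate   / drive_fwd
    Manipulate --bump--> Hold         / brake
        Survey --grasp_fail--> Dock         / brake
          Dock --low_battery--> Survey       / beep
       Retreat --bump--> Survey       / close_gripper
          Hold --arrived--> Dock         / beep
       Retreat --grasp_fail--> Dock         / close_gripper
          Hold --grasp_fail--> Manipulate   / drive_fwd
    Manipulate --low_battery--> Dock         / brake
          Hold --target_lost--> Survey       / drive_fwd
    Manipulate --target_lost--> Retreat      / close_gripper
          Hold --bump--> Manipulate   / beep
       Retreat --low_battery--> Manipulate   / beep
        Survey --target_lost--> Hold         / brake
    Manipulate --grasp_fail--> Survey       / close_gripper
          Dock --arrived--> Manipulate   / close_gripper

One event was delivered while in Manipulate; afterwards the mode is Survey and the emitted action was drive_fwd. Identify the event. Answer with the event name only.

grasp_ok

try arrived: (Manipulate, arrived) → (Retreat, beep)
try bump: (Manipulate, bump) → (Hold, brake)
try grasp_ok: (Manipulate, grasp_ok) → (Survey, drive_fwd)  ← matches
try target_lost: (Manipulate, target_lost) → (Retreat, close_gripper)
try grasp_fail: (Manipulate, grasp_fail) → (Survey, close_gripper)
try low_battery: (Manipulate, low_battery) → (Dock, brake)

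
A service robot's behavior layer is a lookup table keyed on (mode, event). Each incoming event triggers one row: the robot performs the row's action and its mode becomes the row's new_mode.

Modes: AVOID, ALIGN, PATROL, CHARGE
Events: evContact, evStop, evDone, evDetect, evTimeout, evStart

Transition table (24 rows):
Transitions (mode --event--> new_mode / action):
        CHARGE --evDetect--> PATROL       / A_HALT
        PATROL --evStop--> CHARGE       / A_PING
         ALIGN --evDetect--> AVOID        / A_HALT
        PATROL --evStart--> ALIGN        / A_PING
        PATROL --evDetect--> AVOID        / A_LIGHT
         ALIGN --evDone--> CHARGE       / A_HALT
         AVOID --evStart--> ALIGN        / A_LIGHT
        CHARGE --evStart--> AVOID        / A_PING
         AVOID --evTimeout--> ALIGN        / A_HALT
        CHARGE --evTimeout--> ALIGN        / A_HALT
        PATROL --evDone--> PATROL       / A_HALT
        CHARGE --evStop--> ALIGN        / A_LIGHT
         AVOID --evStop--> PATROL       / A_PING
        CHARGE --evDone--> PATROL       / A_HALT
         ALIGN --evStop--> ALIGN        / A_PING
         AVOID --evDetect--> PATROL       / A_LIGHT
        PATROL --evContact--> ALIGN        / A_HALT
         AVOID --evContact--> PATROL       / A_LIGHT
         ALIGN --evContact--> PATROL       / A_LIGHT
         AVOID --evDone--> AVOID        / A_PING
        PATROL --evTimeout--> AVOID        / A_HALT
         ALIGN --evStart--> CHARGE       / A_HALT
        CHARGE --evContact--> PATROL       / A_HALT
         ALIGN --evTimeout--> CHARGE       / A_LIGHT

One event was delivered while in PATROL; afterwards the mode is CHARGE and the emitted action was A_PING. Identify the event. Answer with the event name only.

try evContact: (PATROL, evContact) → (ALIGN, A_HALT)
try evStop: (PATROL, evStop) → (CHARGE, A_PING)  ← matches
try evDone: (PATROL, evDone) → (PATROL, A_HALT)
try evDetect: (PATROL, evDetect) → (AVOID, A_LIGHT)
try evTimeout: (PATROL, evTimeout) → (AVOID, A_HALT)
try evStart: (PATROL, evStart) → (ALIGN, A_PING)

evStop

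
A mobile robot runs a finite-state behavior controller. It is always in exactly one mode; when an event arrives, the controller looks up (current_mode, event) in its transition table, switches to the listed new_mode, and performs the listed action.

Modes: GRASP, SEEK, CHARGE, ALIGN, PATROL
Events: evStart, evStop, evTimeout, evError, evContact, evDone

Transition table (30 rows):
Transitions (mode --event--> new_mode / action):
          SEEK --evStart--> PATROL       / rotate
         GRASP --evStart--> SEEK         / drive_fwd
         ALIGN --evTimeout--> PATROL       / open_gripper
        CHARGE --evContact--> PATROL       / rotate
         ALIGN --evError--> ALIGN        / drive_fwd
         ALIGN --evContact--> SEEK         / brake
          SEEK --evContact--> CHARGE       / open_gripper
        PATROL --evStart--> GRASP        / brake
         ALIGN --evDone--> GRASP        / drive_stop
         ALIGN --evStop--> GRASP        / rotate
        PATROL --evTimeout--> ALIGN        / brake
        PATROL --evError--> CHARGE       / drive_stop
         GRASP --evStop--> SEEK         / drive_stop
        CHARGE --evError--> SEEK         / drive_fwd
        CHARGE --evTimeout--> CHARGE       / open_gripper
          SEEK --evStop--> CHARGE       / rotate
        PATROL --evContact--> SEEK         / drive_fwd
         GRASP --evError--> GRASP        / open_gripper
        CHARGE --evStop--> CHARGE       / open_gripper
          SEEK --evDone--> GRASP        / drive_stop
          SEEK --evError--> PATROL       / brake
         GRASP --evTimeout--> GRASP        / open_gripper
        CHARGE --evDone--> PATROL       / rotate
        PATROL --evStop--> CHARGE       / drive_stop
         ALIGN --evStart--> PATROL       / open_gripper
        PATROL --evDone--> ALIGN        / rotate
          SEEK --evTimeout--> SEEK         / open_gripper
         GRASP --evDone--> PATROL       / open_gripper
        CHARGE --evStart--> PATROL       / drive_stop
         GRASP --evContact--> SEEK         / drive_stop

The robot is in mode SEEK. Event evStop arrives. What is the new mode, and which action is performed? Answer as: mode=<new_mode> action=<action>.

current mode = SEEK; filter table to that mode:
  (SEEK, evStart) → (PATROL, rotate)
  (SEEK, evContact) → (CHARGE, open_gripper)
  (SEEK, evStop) → (CHARGE, rotate)  ← event matches
  (SEEK, evDone) → (GRASP, drive_stop)
  (SEEK, evError) → (PATROL, brake)
  (SEEK, evTimeout) → (SEEK, open_gripper)
event = evStop selects (CHARGE, rotate)

mode=CHARGE action=rotate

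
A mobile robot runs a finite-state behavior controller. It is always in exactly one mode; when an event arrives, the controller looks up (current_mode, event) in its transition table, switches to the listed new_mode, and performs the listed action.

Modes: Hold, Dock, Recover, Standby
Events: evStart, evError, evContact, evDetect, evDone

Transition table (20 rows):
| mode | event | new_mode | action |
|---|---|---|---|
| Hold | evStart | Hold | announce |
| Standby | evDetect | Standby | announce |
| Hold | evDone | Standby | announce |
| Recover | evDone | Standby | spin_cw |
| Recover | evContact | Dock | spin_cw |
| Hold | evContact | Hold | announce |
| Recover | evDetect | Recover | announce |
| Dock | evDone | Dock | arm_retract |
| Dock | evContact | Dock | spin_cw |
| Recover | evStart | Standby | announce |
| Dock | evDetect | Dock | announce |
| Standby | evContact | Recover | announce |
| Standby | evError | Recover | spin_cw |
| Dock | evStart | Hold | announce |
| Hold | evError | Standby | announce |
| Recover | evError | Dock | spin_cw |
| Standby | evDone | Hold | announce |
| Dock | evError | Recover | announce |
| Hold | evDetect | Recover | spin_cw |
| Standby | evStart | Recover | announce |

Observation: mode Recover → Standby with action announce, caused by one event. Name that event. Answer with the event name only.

try evStart: (Recover, evStart) → (Standby, announce)  ← matches
try evError: (Recover, evError) → (Dock, spin_cw)
try evContact: (Recover, evContact) → (Dock, spin_cw)
try evDetect: (Recover, evDetect) → (Recover, announce)
try evDone: (Recover, evDone) → (Standby, spin_cw)

evStart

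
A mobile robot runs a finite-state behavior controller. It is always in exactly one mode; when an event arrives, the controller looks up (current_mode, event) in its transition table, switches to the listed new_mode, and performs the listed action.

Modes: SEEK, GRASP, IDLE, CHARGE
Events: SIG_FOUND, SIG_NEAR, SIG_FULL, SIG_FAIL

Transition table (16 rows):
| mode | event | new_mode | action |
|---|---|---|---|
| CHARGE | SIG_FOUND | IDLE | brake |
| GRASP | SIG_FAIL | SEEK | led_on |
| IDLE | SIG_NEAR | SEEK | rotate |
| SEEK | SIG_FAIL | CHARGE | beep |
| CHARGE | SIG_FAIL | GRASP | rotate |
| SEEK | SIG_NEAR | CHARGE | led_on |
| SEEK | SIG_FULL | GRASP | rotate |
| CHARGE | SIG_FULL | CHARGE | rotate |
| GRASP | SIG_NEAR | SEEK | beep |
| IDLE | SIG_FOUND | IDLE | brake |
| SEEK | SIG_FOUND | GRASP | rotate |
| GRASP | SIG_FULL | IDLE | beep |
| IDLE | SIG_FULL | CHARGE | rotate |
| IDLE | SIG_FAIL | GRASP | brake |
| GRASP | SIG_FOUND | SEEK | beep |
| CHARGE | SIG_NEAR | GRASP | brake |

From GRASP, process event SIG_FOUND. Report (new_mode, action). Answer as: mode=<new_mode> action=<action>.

mode=SEEK action=beep

current mode = GRASP; filter table to that mode:
  (GRASP, SIG_FAIL) → (SEEK, led_on)
  (GRASP, SIG_NEAR) → (SEEK, beep)
  (GRASP, SIG_FULL) → (IDLE, beep)
  (GRASP, SIG_FOUND) → (SEEK, beep)  ← event matches
event = SIG_FOUND selects (SEEK, beep)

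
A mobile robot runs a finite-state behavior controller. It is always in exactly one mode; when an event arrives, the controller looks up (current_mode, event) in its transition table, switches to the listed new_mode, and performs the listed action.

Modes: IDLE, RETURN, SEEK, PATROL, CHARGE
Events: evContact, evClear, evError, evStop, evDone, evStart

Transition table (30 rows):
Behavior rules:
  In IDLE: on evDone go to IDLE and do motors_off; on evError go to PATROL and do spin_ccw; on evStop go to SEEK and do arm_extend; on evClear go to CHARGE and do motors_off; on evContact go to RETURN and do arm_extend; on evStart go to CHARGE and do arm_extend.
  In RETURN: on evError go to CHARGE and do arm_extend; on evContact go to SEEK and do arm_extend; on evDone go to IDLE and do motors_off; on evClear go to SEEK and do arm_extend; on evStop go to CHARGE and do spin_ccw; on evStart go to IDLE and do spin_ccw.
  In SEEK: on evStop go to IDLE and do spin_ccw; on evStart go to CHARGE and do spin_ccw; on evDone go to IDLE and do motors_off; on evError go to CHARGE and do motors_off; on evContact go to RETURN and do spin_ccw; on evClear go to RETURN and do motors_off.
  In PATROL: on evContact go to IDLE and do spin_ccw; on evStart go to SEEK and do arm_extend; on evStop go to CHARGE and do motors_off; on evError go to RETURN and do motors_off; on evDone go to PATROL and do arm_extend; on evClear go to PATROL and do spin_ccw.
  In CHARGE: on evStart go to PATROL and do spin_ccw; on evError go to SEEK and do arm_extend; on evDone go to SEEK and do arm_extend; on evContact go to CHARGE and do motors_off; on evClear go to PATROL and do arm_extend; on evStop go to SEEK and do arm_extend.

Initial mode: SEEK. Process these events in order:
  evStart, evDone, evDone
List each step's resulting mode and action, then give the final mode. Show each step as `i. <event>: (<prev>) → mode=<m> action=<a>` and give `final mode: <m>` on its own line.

1. evStart: (SEEK) → mode=CHARGE action=spin_ccw
2. evDone: (CHARGE) → mode=SEEK action=arm_extend
3. evDone: (SEEK) → mode=IDLE action=motors_off

final mode: IDLE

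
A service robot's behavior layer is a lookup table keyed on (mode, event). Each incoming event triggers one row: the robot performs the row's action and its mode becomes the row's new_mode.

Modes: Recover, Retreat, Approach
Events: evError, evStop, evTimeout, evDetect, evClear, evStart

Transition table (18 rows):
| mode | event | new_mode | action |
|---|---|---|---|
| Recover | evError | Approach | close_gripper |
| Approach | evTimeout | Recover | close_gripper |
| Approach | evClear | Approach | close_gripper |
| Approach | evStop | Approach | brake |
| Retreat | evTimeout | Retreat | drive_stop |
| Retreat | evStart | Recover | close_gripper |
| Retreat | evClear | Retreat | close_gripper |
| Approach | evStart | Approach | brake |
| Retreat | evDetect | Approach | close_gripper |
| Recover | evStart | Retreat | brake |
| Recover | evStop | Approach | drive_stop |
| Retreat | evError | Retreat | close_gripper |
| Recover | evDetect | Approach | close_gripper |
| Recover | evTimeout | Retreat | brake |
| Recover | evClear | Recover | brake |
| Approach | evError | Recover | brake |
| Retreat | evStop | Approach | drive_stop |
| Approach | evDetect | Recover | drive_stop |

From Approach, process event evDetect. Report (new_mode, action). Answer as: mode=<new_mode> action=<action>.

current mode = Approach; filter table to that mode:
  (Approach, evTimeout) → (Recover, close_gripper)
  (Approach, evClear) → (Approach, close_gripper)
  (Approach, evStop) → (Approach, brake)
  (Approach, evStart) → (Approach, brake)
  (Approach, evError) → (Recover, brake)
  (Approach, evDetect) → (Recover, drive_stop)  ← event matches
event = evDetect selects (Recover, drive_stop)

mode=Recover action=drive_stop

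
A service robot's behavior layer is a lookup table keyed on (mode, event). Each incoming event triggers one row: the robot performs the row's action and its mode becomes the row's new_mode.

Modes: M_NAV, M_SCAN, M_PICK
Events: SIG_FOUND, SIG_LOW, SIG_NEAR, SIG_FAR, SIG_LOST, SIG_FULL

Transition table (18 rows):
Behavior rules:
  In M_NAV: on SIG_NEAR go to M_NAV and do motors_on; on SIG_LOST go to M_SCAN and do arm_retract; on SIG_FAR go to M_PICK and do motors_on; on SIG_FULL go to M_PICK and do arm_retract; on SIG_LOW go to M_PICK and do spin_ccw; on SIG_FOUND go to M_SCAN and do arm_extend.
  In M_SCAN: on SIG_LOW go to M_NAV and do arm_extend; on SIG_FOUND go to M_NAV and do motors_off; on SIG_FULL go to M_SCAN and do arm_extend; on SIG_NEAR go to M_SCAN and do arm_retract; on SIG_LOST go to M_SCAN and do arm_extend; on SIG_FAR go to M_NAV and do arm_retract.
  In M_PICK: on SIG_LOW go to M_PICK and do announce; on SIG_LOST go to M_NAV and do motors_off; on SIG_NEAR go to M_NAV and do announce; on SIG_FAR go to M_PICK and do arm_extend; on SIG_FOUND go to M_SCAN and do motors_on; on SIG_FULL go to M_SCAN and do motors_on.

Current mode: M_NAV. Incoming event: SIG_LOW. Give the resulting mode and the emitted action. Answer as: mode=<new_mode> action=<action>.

mode=M_PICK action=spin_ccw

current mode = M_NAV; filter table to that mode:
  (M_NAV, SIG_NEAR) → (M_NAV, motors_on)
  (M_NAV, SIG_LOST) → (M_SCAN, arm_retract)
  (M_NAV, SIG_FAR) → (M_PICK, motors_on)
  (M_NAV, SIG_FULL) → (M_PICK, arm_retract)
  (M_NAV, SIG_LOW) → (M_PICK, spin_ccw)  ← event matches
  (M_NAV, SIG_FOUND) → (M_SCAN, arm_extend)
event = SIG_LOW selects (M_PICK, spin_ccw)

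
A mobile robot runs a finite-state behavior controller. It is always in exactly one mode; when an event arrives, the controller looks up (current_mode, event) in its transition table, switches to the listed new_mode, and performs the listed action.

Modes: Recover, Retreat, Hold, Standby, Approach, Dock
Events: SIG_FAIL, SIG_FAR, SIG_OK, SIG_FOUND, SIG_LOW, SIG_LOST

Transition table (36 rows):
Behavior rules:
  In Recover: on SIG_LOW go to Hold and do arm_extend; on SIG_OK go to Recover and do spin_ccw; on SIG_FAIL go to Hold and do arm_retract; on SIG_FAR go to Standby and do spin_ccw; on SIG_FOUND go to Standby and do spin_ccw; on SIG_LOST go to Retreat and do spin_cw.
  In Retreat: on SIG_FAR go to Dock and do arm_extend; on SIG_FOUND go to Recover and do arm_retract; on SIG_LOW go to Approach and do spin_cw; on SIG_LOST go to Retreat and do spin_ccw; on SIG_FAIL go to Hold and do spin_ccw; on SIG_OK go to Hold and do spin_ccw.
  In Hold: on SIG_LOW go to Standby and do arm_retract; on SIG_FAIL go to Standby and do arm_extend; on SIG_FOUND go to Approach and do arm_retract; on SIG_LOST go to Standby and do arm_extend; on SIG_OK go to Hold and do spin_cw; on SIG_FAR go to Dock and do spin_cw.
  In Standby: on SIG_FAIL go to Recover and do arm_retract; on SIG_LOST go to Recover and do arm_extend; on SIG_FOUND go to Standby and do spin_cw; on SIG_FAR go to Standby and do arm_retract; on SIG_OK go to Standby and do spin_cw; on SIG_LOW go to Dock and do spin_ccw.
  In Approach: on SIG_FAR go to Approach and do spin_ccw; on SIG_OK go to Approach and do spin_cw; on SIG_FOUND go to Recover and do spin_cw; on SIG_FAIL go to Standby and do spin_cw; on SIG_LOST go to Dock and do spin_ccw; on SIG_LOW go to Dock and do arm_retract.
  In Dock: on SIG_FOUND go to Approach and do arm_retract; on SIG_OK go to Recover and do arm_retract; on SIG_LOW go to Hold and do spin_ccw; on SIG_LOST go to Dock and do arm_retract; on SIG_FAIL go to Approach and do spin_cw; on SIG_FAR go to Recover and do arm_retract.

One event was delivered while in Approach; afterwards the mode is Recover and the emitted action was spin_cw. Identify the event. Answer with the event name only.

try SIG_FAIL: (Approach, SIG_FAIL) → (Standby, spin_cw)
try SIG_FAR: (Approach, SIG_FAR) → (Approach, spin_ccw)
try SIG_OK: (Approach, SIG_OK) → (Approach, spin_cw)
try SIG_FOUND: (Approach, SIG_FOUND) → (Recover, spin_cw)  ← matches
try SIG_LOW: (Approach, SIG_LOW) → (Dock, arm_retract)
try SIG_LOST: (Approach, SIG_LOST) → (Dock, spin_ccw)

SIG_FOUND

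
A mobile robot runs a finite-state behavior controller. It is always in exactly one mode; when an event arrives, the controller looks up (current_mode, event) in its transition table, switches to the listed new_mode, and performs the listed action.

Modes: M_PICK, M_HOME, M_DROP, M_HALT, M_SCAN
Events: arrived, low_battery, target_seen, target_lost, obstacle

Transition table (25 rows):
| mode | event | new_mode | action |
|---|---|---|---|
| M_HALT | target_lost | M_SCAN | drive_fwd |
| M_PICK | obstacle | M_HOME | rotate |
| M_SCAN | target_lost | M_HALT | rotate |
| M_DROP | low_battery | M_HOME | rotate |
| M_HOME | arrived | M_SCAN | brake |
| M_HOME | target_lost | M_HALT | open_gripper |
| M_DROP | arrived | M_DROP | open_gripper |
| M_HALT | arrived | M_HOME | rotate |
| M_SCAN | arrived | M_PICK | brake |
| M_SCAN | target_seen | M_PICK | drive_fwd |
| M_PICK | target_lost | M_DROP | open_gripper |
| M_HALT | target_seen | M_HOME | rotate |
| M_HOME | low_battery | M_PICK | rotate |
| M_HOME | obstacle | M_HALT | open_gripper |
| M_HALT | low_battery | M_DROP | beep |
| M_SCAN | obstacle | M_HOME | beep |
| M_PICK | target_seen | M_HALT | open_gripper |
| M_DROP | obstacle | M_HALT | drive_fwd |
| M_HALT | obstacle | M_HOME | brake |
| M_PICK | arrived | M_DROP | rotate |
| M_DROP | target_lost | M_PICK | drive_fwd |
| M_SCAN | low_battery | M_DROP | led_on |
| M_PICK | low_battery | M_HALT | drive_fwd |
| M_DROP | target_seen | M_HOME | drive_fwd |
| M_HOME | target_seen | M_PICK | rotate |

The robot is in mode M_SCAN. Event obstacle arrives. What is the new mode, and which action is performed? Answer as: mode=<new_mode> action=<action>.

mode=M_HOME action=beep

current mode = M_SCAN; filter table to that mode:
  (M_SCAN, target_lost) → (M_HALT, rotate)
  (M_SCAN, arrived) → (M_PICK, brake)
  (M_SCAN, target_seen) → (M_PICK, drive_fwd)
  (M_SCAN, obstacle) → (M_HOME, beep)  ← event matches
  (M_SCAN, low_battery) → (M_DROP, led_on)
event = obstacle selects (M_HOME, beep)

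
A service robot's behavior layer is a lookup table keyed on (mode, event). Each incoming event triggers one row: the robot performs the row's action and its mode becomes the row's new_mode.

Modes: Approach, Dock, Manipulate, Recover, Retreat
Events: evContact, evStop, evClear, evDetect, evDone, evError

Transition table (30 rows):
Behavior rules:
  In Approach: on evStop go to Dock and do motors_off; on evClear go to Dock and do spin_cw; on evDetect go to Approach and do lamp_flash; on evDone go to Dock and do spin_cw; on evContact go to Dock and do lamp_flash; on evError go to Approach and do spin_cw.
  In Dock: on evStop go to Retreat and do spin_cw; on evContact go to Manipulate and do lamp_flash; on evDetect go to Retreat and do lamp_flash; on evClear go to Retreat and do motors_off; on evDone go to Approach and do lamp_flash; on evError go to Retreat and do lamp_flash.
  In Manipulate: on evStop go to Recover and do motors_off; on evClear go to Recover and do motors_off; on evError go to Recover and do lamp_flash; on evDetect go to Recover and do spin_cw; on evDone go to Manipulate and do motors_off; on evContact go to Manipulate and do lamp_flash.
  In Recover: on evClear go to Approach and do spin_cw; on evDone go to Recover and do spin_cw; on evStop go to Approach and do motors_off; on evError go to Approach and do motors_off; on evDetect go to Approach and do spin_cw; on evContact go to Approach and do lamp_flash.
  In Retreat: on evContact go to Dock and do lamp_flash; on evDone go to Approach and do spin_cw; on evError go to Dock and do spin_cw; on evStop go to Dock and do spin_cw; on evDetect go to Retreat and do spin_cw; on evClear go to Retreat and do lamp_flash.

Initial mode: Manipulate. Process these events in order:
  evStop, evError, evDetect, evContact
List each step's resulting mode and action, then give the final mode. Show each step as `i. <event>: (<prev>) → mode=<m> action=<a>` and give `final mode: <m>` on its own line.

1. evStop: (Manipulate) → mode=Recover action=motors_off
2. evError: (Recover) → mode=Approach action=motors_off
3. evDetect: (Approach) → mode=Approach action=lamp_flash
4. evContact: (Approach) → mode=Dock action=lamp_flash

final mode: Dock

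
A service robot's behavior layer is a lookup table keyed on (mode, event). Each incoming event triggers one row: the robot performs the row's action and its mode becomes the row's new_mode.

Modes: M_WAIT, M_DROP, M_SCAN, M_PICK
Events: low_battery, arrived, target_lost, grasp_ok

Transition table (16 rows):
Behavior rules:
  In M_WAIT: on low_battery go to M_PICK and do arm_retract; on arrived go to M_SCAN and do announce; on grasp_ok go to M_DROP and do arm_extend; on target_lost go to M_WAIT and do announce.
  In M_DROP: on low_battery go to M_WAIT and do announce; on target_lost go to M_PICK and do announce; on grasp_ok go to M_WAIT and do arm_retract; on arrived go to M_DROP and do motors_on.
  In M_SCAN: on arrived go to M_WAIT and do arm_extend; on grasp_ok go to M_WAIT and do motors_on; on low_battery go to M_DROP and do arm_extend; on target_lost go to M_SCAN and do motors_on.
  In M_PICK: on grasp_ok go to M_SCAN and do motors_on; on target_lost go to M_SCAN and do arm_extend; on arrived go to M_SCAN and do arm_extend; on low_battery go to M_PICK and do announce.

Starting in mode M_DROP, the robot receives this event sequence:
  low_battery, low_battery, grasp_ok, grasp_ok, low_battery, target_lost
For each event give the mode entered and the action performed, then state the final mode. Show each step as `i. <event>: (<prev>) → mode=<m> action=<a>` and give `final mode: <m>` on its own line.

final mode: M_SCAN

1. low_battery: (M_DROP) → mode=M_WAIT action=announce
2. low_battery: (M_WAIT) → mode=M_PICK action=arm_retract
3. grasp_ok: (M_PICK) → mode=M_SCAN action=motors_on
4. grasp_ok: (M_SCAN) → mode=M_WAIT action=motors_on
5. low_battery: (M_WAIT) → mode=M_PICK action=arm_retract
6. target_lost: (M_PICK) → mode=M_SCAN action=arm_extend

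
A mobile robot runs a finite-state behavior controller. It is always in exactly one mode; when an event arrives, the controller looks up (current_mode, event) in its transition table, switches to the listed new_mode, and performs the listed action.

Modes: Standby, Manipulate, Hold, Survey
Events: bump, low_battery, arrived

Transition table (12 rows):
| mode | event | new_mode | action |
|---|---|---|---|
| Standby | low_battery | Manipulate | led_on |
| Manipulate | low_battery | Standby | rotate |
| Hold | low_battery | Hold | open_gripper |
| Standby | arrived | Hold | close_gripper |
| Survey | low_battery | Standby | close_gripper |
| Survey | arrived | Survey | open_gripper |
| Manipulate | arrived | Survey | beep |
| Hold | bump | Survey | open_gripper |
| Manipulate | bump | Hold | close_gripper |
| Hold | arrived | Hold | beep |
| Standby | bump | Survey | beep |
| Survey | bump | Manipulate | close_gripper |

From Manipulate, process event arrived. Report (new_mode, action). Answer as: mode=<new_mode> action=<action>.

current mode = Manipulate; filter table to that mode:
  (Manipulate, low_battery) → (Standby, rotate)
  (Manipulate, arrived) → (Survey, beep)  ← event matches
  (Manipulate, bump) → (Hold, close_gripper)
event = arrived selects (Survey, beep)

mode=Survey action=beep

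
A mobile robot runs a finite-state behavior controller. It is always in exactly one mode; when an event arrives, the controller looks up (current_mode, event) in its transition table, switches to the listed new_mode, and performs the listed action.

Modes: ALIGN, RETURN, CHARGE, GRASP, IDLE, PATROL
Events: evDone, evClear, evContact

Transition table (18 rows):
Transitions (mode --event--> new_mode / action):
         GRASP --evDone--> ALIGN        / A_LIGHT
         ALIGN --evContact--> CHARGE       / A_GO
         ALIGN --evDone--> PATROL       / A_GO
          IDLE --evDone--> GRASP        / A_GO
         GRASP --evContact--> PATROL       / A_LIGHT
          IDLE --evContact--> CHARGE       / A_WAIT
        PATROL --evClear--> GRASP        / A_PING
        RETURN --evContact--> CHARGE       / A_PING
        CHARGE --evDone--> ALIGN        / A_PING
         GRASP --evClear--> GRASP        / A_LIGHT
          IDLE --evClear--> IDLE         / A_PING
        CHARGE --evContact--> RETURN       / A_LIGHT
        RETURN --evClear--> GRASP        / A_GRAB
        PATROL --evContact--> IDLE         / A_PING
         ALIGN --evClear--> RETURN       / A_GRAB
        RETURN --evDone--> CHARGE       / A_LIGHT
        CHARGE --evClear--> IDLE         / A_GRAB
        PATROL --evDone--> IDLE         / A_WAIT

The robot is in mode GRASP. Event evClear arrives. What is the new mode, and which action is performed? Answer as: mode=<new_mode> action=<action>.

mode=GRASP action=A_LIGHT

current mode = GRASP; filter table to that mode:
  (GRASP, evDone) → (ALIGN, A_LIGHT)
  (GRASP, evContact) → (PATROL, A_LIGHT)
  (GRASP, evClear) → (GRASP, A_LIGHT)  ← event matches
event = evClear selects (GRASP, A_LIGHT)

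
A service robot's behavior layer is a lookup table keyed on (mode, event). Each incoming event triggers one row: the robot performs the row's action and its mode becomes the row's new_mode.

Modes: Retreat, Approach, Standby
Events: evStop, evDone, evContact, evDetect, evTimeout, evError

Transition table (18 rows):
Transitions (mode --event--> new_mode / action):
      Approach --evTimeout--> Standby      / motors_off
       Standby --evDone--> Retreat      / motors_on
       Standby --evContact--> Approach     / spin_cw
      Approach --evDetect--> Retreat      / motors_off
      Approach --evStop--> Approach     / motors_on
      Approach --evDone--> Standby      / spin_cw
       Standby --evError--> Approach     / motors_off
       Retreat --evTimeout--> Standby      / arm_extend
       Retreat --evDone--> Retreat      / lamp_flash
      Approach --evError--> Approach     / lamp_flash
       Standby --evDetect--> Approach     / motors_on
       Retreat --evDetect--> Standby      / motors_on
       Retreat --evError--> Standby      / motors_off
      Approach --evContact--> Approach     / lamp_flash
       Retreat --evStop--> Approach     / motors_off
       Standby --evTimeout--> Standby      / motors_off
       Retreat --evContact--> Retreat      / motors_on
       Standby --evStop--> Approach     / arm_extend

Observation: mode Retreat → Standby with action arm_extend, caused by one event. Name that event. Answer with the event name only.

evTimeout

try evStop: (Retreat, evStop) → (Approach, motors_off)
try evDone: (Retreat, evDone) → (Retreat, lamp_flash)
try evContact: (Retreat, evContact) → (Retreat, motors_on)
try evDetect: (Retreat, evDetect) → (Standby, motors_on)
try evTimeout: (Retreat, evTimeout) → (Standby, arm_extend)  ← matches
try evError: (Retreat, evError) → (Standby, motors_off)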